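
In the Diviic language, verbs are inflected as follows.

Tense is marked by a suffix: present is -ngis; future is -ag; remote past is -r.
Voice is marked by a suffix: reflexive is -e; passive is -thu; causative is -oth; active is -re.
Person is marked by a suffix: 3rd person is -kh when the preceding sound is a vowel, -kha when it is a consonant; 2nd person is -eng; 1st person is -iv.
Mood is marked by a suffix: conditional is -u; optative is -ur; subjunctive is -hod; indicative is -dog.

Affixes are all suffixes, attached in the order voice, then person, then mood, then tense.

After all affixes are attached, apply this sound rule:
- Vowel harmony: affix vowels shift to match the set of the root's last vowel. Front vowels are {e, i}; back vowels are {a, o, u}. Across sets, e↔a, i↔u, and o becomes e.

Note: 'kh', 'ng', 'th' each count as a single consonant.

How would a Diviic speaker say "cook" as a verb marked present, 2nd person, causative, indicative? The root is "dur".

durothangdogngus

Attach voice causative -oth → duroth.
Attach person 2nd person -eng → durotheng.
Attach mood indicative -dog → durothengdog.
Attach tense present -ngis → durothengdogngis.
Apply vowel harmony: durothengdogngis → durothangdogngus.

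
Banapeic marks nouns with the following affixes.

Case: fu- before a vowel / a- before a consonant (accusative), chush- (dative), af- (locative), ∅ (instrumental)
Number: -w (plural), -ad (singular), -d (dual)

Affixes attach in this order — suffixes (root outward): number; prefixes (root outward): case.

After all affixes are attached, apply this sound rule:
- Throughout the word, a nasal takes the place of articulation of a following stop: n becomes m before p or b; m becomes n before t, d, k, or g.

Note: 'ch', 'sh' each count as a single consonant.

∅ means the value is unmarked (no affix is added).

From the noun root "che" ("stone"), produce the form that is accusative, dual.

Attach case accusative a- (before consonant 'ch') → ache.
Attach number dual -d → ached.
Nasal assimilation: no change.

ached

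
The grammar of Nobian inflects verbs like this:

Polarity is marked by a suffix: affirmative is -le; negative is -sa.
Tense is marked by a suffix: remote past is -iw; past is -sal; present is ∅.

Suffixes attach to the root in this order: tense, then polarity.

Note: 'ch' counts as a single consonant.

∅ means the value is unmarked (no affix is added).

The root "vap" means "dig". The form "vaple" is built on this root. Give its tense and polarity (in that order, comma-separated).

Segment: vap-le.
tense: ∅ → present.
polarity: -le → affirmative.

present, affirmative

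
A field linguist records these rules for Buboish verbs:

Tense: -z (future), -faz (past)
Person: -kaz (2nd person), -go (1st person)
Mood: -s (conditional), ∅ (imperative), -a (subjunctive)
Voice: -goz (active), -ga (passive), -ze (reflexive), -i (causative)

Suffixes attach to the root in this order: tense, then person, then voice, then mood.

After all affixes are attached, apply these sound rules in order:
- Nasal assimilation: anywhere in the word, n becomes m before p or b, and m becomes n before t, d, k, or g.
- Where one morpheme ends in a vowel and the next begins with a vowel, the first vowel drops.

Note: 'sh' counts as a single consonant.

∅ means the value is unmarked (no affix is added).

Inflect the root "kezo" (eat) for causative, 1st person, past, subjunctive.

kezofazga

Attach tense past -faz → kezofaz.
Attach person 1st person -go → kezofazgo.
Attach voice causative -i → kezofazgoi.
Attach mood subjunctive -a → kezofazgoia.
Nasal assimilation: no change.
Apply vowel deletion: kezofazgoia → kezofazga.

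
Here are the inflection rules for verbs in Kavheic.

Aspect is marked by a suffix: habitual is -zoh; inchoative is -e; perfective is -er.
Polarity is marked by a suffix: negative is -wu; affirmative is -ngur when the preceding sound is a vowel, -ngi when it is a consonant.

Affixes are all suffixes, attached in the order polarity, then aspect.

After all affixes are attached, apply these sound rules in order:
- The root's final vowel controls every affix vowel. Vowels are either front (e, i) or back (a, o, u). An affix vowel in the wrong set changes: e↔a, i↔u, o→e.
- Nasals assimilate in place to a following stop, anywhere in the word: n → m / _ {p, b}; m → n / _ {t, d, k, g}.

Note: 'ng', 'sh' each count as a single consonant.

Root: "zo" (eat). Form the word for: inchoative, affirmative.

Attach polarity affirmative -ngur (after vowel 'o') → zongur.
Attach aspect inchoative -e → zongure.
Apply vowel harmony: zongure → zongura.
Nasal assimilation: no change.

zongura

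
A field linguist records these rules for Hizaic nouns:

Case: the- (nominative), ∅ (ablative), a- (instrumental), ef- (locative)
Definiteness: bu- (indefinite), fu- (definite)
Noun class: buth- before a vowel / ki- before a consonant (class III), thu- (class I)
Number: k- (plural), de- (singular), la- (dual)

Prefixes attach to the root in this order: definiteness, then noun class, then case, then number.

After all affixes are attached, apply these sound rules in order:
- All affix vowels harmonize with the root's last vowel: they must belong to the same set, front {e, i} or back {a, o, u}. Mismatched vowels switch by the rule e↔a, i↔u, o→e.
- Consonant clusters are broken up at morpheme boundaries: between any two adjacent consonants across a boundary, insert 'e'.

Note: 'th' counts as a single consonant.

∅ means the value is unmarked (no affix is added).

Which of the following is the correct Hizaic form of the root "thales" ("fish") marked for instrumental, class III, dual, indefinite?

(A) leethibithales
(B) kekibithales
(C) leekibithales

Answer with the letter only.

Attach definiteness indefinite bu- → buthales.
Attach noun class class III ki- (before consonant 'b') → kibuthales.
Attach case instrumental a- → akibuthales.
Attach number dual la- → laakibuthales.
Apply vowel harmony: laakibuthales → leekibithales.
Epenthesis: no change.
So the correct form is leekibithales, option (C).
(A) leethibithales is wrong: it uses class I instead of class III for noun class.
(B) kekibithales is wrong: it uses plural instead of dual for number.

C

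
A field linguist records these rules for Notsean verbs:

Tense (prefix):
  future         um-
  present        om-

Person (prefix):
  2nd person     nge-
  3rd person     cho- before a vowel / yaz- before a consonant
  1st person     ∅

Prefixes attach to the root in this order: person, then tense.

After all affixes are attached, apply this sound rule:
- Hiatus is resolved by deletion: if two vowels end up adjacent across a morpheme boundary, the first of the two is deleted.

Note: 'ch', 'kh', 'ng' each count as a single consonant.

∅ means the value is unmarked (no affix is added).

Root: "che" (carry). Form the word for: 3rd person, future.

umyazche

Attach person 3rd person yaz- (before consonant 'ch') → yazche.
Attach tense future um- → umyazche.
Vowel deletion: no change.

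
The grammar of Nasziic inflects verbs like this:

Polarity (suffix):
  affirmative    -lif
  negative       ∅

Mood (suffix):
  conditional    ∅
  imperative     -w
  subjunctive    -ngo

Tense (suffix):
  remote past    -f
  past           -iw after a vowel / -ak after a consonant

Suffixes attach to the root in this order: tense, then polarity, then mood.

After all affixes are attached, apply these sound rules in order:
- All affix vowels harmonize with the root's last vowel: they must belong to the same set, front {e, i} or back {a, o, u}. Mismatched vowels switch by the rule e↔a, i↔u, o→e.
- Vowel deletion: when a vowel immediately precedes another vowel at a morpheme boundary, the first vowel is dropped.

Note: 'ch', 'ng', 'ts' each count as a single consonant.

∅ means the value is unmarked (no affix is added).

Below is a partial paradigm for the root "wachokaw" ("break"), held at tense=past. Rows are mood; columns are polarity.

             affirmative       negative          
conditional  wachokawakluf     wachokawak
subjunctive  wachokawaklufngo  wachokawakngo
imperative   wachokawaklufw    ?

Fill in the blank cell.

Attach tense past -ak (after consonant 'w') → wachokawak.
polarity = negative: zero marking, form stays wachokawak.
Attach mood imperative -w → wachokawakw.
Vowel harmony: no change.
Vowel deletion: no change.

wachokawakw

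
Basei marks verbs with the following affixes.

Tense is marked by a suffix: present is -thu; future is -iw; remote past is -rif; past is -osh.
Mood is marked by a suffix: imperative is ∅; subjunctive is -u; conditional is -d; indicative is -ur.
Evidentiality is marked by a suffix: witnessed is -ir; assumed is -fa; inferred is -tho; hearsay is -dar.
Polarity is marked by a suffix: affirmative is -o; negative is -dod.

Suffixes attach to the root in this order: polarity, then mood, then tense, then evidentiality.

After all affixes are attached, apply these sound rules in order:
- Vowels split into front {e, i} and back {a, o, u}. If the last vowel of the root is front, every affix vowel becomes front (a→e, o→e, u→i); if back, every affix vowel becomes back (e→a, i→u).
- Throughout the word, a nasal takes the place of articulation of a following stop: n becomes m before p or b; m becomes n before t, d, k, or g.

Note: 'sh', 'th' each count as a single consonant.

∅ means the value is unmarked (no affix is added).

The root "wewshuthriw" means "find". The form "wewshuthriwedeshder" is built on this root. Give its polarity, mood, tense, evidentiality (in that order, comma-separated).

Segment: wewshuthriw-o-d-osh-dar.
polarity: -o → affirmative.
mood: -d → conditional.
tense: -osh → past.
evidentiality: -dar → hearsay.

affirmative, conditional, past, hearsay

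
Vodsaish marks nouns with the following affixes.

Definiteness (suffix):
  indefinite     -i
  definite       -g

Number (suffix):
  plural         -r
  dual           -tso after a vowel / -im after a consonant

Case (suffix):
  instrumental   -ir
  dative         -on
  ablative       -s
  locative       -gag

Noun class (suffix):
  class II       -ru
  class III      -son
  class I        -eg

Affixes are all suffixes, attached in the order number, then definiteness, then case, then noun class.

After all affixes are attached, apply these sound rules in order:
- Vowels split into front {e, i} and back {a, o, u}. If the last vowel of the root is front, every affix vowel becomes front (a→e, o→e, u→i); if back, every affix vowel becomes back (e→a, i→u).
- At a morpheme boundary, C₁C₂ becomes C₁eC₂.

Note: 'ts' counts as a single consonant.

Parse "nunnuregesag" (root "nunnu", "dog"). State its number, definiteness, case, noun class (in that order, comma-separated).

plural, definite, ablative, class I

Segment: nunnu-r-g-s-eg.
number: -r → plural.
definiteness: -g → definite.
case: -s → ablative.
noun class: -eg → class I.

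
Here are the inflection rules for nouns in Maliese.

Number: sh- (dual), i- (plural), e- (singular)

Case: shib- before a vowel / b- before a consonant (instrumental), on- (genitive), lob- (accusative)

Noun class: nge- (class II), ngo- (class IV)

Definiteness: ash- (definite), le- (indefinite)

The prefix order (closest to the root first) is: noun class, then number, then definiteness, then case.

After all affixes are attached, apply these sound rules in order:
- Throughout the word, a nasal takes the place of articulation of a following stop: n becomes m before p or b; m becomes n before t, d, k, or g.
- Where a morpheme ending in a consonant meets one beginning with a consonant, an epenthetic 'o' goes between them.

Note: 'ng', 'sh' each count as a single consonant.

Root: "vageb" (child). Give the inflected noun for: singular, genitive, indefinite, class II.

Attach noun class class II nge- → ngevageb.
Attach number singular e- → engevageb.
Attach definiteness indefinite le- → leengevageb.
Attach case genitive on- → onleengevageb.
Nasal assimilation: no change.
Apply epenthesis: onleengevageb → onoleengevageb.

onoleengevageb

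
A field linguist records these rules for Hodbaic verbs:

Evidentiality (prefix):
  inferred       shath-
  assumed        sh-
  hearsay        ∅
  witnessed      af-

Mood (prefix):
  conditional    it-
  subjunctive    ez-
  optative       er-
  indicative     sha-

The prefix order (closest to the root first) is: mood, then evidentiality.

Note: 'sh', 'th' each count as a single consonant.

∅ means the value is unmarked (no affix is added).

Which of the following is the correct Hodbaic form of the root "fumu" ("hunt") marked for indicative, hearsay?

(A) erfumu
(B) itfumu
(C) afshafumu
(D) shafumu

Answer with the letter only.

D

Attach mood indicative sha- → shafumu.
evidentiality = hearsay: zero marking, form stays shafumu.
So the correct form is shafumu, option (D).
(A) erfumu is wrong: it uses optative instead of indicative for mood.
(C) afshafumu is wrong: it uses witnessed instead of hearsay for evidentiality.
(B) itfumu is wrong: it uses conditional instead of indicative for mood.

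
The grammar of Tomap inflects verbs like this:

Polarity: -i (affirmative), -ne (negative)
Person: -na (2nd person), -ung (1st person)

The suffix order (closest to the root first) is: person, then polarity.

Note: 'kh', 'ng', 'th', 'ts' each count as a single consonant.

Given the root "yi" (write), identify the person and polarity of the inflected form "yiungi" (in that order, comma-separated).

Segment: yi-ung-i.
person: -ung → 1st person.
polarity: -i → affirmative.

1st person, affirmative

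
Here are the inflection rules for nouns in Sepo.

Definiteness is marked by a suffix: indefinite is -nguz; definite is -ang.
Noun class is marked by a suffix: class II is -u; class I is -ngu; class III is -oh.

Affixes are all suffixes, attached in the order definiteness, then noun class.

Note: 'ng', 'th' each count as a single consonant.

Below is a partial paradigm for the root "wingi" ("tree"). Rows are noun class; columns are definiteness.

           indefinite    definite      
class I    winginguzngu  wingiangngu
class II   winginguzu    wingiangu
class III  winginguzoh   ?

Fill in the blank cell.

Attach definiteness definite -ang → wingiang.
Attach noun class class III -oh → wingiangoh.

wingiangoh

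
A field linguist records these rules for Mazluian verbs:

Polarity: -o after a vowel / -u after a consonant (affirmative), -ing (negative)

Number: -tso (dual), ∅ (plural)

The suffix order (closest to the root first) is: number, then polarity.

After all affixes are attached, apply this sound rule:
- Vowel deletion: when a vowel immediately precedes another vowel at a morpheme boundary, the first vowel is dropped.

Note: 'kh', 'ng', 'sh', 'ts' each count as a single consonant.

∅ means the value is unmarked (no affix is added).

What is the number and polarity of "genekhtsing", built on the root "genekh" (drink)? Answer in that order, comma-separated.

Segment: genekh-tso-ing.
number: -tso → dual.
polarity: -ing → negative.

dual, negative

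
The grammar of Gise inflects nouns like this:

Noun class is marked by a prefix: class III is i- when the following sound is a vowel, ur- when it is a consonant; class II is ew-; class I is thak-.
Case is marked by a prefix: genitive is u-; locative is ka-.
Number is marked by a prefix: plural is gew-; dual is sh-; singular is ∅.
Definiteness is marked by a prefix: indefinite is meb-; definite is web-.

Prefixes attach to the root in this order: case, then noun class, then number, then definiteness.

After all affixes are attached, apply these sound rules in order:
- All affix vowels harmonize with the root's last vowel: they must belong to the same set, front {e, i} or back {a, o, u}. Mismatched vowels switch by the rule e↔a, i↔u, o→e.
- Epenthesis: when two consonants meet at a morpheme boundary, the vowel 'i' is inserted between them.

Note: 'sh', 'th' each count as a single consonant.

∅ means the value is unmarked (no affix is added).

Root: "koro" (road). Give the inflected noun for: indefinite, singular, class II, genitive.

Attach case genitive u- → ukoro.
Attach noun class class II ew- → ewukoro.
number = singular: zero marking, form stays ewukoro.
Attach definiteness indefinite meb- → mebewukoro.
Apply vowel harmony: mebewukoro → mabawukoro.
Epenthesis: no change.

mabawukoro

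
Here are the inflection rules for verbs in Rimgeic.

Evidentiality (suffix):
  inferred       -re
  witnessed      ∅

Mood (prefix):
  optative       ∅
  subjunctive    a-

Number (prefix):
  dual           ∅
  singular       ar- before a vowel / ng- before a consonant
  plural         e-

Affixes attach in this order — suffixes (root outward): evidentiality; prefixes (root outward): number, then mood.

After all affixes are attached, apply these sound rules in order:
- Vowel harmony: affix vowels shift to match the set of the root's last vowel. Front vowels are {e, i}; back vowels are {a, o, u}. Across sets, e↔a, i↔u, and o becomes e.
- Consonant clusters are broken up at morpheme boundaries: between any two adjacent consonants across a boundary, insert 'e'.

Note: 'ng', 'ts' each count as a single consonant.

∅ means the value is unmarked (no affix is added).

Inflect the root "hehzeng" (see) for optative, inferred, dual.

number = dual: zero marking, form stays hehzeng.
Attach evidentiality inferred -re → hehzengre.
mood = optative: zero marking, form stays hehzengre.
Vowel harmony: no change.
Apply epenthesis: hehzengre → hehzengere.

hehzengere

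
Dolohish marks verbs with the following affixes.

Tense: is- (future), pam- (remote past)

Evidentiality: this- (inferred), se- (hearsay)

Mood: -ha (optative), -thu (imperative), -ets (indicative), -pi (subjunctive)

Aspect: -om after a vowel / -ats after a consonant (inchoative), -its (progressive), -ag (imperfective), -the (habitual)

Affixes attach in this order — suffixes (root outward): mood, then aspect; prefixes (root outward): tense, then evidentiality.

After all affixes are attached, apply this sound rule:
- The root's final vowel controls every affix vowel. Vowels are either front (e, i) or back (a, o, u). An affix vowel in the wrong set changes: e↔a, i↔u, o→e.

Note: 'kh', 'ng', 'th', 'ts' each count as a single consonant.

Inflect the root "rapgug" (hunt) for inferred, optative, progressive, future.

thususrapgughauts

Attach mood optative -ha → rapgugha.
Attach tense future is- → israpgugha.
Attach evidentiality inferred this- → thisisrapgugha.
Attach aspect progressive -its → thisisrapgughaits.
Apply vowel harmony: thisisrapgughaits → thususrapgughauts.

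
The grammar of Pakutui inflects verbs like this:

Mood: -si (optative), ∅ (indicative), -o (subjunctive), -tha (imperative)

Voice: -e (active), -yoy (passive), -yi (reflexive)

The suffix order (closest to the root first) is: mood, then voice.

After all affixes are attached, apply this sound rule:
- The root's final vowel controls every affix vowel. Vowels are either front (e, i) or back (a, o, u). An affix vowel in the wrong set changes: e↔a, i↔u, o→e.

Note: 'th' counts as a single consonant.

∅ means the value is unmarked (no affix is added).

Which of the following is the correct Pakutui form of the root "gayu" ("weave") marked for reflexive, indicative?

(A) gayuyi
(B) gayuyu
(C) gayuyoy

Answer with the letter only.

B

mood = indicative: zero marking, form stays gayu.
Attach voice reflexive -yi → gayuyi.
Apply vowel harmony: gayuyi → gayuyu.
So the correct form is gayuyu, option (B).
(C) gayuyoy is wrong: it uses passive instead of reflexive for voice.
(A) gayuyi is wrong: it fails to apply the sound rule(s).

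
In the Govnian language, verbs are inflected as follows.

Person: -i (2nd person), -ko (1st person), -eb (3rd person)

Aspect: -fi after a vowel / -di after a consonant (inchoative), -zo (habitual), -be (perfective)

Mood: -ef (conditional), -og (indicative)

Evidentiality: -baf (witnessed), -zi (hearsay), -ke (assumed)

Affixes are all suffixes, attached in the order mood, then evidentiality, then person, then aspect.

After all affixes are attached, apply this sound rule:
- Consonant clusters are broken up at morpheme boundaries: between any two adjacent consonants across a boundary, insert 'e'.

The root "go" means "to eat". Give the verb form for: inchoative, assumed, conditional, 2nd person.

goefekeifi

Attach mood conditional -ef → goef.
Attach evidentiality assumed -ke → goefke.
Attach person 2nd person -i → goefkei.
Attach aspect inchoative -fi (after vowel 'i') → goefkeifi.
Apply epenthesis: goefkeifi → goefekeifi.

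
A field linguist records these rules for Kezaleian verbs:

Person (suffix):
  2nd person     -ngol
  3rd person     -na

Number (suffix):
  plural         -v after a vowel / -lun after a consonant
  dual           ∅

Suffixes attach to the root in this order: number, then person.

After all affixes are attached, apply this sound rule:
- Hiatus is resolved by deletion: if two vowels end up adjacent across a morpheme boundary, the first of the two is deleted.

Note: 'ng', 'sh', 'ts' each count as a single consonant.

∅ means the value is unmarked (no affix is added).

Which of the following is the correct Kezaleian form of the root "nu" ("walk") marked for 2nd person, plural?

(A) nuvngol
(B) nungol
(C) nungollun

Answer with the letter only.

Attach number plural -v (after vowel 'u') → nuv.
Attach person 2nd person -ngol → nuvngol.
Vowel deletion: no change.
So the correct form is nuvngol, option (A).
(C) nungollun is wrong: it has the affixes in the wrong order.
(B) nungol is wrong: it uses dual instead of plural for number.

A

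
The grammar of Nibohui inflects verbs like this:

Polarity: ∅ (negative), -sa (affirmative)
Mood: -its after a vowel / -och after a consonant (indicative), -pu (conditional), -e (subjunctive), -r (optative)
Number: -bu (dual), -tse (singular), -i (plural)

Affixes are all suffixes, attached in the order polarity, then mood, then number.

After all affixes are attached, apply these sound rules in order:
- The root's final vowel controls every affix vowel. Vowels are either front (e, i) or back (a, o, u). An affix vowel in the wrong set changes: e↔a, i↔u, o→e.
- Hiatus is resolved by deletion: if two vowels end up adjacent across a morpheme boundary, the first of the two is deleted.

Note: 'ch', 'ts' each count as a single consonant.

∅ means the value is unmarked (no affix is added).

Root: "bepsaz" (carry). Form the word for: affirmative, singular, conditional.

Attach polarity affirmative -sa → bepsazsa.
Attach mood conditional -pu → bepsazsapu.
Attach number singular -tse → bepsazsaputse.
Apply vowel harmony: bepsazsaputse → bepsazsaputsa.
Vowel deletion: no change.

bepsazsaputsa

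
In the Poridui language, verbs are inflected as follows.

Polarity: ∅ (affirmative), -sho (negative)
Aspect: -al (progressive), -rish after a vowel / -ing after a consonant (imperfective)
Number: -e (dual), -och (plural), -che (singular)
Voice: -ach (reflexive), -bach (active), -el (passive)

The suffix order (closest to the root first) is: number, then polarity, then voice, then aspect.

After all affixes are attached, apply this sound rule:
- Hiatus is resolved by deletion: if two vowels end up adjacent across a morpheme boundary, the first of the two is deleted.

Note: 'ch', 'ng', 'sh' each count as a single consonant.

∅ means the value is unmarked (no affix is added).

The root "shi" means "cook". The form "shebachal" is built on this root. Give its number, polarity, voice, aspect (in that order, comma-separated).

Segment: shi-e-bach-al.
number: -e → dual.
polarity: ∅ → affirmative.
voice: -bach → active.
aspect: -al → progressive.

dual, affirmative, active, progressive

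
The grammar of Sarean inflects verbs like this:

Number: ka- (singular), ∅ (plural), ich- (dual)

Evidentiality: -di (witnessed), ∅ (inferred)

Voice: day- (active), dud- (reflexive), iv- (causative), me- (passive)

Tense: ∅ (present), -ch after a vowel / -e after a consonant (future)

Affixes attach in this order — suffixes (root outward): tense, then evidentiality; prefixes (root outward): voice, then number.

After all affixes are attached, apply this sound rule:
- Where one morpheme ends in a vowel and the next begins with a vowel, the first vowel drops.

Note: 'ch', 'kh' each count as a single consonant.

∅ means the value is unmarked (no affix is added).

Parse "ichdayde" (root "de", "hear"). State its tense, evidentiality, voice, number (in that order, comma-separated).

Segment: ich-day-de.
tense: ∅ → present.
evidentiality: ∅ → inferred.
voice: day- → active.
number: ich- → dual.

present, inferred, active, dual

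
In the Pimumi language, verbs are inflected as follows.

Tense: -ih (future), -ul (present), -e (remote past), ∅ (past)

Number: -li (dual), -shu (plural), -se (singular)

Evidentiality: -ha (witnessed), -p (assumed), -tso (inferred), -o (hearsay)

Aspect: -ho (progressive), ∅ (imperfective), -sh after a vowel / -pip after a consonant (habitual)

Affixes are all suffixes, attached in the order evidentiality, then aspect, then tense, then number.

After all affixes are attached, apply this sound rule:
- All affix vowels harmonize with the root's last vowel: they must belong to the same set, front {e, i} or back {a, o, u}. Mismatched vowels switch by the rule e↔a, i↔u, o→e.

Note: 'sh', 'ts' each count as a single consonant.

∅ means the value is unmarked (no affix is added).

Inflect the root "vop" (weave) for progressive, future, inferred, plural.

voptsohouhshu

Attach evidentiality inferred -tso → voptso.
Attach aspect progressive -ho → voptsoho.
Attach tense future -ih → voptsohoih.
Attach number plural -shu → voptsohoihshu.
Apply vowel harmony: voptsohoihshu → voptsohouhshu.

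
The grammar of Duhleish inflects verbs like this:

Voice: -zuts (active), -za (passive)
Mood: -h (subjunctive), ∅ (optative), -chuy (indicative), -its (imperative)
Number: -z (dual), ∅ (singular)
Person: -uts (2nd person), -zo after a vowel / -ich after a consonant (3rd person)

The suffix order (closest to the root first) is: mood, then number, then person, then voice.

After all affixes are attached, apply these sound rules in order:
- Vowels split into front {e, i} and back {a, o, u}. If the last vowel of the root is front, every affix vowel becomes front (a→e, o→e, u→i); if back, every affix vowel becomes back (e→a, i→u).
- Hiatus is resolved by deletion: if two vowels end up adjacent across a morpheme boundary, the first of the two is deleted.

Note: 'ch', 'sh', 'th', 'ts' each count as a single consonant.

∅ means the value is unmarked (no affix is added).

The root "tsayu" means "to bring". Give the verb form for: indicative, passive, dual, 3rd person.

tsayuchuyzuchza

Attach mood indicative -chuy → tsayuchuy.
Attach number dual -z → tsayuchuyz.
Attach person 3rd person -ich (after consonant 'z') → tsayuchuyzich.
Attach voice passive -za → tsayuchuyzichza.
Apply vowel harmony: tsayuchuyzichza → tsayuchuyzuchza.
Vowel deletion: no change.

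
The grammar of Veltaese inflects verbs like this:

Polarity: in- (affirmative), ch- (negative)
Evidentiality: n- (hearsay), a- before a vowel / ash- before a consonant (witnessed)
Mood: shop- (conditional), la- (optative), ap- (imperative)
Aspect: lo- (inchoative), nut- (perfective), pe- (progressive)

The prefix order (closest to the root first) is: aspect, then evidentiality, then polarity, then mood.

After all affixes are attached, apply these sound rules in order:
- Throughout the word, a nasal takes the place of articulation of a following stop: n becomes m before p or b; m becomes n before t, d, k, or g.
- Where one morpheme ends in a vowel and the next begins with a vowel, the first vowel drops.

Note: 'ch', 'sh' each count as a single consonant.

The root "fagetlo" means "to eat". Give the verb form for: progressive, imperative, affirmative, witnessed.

Attach aspect progressive pe- → pefagetlo.
Attach evidentiality witnessed ash- (before consonant 'p') → ashpefagetlo.
Attach polarity affirmative in- → inashpefagetlo.
Attach mood imperative ap- → apinashpefagetlo.
Nasal assimilation: no change.
Vowel deletion: no change.

apinashpefagetlo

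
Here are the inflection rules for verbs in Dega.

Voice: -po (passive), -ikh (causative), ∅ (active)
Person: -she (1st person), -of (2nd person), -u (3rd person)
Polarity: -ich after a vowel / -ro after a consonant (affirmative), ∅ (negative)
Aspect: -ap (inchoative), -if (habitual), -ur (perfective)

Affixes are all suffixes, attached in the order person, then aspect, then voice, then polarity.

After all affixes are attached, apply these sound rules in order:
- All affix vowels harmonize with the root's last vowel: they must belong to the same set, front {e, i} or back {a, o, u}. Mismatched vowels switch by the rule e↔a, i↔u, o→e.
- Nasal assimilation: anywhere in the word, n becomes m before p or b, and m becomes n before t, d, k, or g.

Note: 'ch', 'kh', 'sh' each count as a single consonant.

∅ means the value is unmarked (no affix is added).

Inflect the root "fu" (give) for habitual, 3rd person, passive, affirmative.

fuuufpouch

Attach person 3rd person -u → fuu.
Attach aspect habitual -if → fuuif.
Attach voice passive -po → fuuifpo.
Attach polarity affirmative -ich (after vowel 'o') → fuuifpoich.
Apply vowel harmony: fuuifpoich → fuuufpouch.
Nasal assimilation: no change.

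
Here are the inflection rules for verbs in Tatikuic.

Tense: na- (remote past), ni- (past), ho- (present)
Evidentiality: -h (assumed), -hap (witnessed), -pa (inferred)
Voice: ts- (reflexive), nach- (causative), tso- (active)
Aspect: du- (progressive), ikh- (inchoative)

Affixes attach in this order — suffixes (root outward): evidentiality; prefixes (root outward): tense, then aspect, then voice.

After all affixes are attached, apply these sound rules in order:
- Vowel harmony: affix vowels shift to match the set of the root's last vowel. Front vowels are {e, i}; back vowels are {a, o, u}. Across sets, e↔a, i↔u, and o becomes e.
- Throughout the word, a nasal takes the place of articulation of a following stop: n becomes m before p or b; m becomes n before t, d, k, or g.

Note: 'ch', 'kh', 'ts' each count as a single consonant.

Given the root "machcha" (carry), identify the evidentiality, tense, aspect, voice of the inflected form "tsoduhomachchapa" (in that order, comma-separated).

Segment: tso-du-ho-machcha-pa.
evidentiality: -pa → inferred.
tense: ho- → present.
aspect: du- → progressive.
voice: tso- → active.

inferred, present, progressive, active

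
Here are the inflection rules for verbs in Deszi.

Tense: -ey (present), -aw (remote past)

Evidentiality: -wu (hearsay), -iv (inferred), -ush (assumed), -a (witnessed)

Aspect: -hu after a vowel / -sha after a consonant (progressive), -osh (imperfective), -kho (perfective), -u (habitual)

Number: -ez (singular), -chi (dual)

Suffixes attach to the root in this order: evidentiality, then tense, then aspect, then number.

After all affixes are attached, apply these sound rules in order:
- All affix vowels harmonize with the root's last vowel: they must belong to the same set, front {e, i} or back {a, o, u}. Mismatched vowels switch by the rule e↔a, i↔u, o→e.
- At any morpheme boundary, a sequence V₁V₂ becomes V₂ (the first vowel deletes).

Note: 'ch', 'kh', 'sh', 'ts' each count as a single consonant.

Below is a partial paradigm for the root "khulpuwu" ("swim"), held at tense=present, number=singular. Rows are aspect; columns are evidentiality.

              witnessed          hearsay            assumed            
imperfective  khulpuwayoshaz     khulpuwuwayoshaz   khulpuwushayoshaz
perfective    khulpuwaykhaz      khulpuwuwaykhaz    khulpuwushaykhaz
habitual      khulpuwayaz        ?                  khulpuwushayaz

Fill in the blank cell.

khulpuwuwayaz

Attach evidentiality hearsay -wu → khulpuwuwu.
Attach tense present -ey → khulpuwuwuey.
Attach aspect habitual -u → khulpuwuwueyu.
Attach number singular -ez → khulpuwuwueyuez.
Apply vowel harmony: khulpuwuwueyuez → khulpuwuwuayuaz.
Apply vowel deletion: khulpuwuwuayuaz → khulpuwuwayaz.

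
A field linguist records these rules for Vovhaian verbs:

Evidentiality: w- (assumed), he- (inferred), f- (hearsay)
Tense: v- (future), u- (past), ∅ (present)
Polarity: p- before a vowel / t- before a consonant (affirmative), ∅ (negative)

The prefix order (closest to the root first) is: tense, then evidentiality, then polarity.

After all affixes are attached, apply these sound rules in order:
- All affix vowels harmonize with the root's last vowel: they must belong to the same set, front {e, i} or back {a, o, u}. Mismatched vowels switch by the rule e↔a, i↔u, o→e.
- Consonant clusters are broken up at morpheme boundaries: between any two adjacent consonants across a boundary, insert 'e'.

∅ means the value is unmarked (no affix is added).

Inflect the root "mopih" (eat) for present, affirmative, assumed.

tewemopih

tense = present: zero marking, form stays mopih.
Attach evidentiality assumed w- → wmopih.
Attach polarity affirmative t- (before consonant 'w') → twmopih.
Vowel harmony: no change.
Apply epenthesis: twmopih → tewemopih.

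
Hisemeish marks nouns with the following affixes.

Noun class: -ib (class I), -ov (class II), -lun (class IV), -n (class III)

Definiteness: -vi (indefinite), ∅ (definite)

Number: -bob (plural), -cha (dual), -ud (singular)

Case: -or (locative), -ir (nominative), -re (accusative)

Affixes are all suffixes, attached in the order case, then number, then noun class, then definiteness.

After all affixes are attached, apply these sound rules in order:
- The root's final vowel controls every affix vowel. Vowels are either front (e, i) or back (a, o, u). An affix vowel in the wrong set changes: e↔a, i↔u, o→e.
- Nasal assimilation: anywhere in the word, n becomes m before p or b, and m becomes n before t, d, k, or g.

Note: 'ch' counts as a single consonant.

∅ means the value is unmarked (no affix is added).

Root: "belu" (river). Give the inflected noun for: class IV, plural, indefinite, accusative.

Attach case accusative -re → belure.
Attach number plural -bob → belurebob.
Attach noun class class IV -lun → belureboblun.
Attach definiteness indefinite -vi → belureboblunvi.
Apply vowel harmony: belureboblunvi → beluraboblunvu.
Nasal assimilation: no change.

beluraboblunvu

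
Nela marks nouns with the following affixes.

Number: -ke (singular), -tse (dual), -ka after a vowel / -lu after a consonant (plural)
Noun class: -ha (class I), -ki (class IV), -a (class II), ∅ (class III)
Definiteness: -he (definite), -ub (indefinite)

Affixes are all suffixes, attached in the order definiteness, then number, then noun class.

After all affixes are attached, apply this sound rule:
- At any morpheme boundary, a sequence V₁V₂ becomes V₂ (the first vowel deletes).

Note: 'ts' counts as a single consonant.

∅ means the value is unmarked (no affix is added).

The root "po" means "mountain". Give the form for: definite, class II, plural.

Attach definiteness definite -he → pohe.
Attach number plural -ka (after vowel 'e') → poheka.
Attach noun class class II -a → pohekaa.
Apply vowel deletion: pohekaa → poheka.

poheka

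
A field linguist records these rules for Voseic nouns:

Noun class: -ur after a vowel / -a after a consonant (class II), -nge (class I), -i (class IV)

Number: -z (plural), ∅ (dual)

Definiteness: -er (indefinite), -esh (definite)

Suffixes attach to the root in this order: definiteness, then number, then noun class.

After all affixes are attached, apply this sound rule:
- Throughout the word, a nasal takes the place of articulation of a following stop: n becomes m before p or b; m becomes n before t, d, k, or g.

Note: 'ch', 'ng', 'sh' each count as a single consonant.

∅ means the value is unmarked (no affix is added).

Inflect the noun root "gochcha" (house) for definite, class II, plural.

Attach definiteness definite -esh → gochchaesh.
Attach number plural -z → gochchaeshz.
Attach noun class class II -a (after consonant 'z') → gochchaeshza.
Nasal assimilation: no change.

gochchaeshza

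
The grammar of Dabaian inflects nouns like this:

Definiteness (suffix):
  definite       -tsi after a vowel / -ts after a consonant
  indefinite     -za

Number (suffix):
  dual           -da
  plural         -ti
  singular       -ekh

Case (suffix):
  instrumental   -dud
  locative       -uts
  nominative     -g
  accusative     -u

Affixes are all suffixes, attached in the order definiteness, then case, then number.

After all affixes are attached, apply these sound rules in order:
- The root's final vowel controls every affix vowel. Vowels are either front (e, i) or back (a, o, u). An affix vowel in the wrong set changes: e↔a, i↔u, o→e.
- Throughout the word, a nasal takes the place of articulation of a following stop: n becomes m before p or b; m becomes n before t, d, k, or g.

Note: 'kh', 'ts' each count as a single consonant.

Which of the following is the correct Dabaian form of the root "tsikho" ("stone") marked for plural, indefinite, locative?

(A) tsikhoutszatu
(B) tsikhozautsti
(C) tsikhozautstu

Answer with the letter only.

C

Attach definiteness indefinite -za → tsikhoza.
Attach case locative -uts → tsikhozauts.
Attach number plural -ti → tsikhozautsti.
Apply vowel harmony: tsikhozautsti → tsikhozautstu.
Nasal assimilation: no change.
So the correct form is tsikhozautstu, option (C).
(A) tsikhoutszatu is wrong: it has the affixes in the wrong order.
(B) tsikhozautsti is wrong: it fails to apply the sound rule(s).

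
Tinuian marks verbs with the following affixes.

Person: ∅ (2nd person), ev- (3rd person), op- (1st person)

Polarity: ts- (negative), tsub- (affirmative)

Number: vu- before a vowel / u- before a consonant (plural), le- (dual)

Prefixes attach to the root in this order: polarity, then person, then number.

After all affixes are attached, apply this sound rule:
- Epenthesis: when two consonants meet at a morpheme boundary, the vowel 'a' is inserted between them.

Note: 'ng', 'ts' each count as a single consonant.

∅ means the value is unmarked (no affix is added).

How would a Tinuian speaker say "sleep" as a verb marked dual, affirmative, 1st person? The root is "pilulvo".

Attach polarity affirmative tsub- → tsubpilulvo.
Attach person 1st person op- → optsubpilulvo.
Attach number dual le- → leoptsubpilulvo.
Apply epenthesis: leoptsubpilulvo → leopatsubapilulvo.

leopatsubapilulvo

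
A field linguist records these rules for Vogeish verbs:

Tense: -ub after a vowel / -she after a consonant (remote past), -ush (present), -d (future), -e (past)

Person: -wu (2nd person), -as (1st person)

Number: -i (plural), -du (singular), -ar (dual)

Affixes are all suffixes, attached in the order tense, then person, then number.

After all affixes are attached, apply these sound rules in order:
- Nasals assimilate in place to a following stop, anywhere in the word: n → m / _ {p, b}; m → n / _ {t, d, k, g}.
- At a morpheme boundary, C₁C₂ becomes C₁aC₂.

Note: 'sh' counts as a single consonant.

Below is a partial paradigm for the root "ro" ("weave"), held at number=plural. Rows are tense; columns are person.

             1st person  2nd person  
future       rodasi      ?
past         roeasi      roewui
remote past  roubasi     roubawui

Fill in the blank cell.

Attach tense future -d → rod.
Attach person 2nd person -wu → rodwu.
Attach number plural -i → rodwui.
Nasal assimilation: no change.
Apply epenthesis: rodwui → rodawui.

rodawui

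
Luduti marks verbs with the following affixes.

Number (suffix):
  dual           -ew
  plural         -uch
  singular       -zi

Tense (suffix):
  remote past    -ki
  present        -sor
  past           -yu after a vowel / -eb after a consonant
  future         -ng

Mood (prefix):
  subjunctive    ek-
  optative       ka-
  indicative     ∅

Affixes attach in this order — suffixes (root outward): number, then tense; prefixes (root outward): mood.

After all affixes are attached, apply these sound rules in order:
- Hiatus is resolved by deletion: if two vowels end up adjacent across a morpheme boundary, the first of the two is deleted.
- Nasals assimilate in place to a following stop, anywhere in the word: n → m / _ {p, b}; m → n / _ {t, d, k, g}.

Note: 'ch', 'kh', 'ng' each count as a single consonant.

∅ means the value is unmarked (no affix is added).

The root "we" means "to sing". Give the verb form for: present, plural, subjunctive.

ekwuchsor

Attach mood subjunctive ek- → ekwe.
Attach number plural -uch → ekweuch.
Attach tense present -sor → ekweuchsor.
Apply vowel deletion: ekweuchsor → ekwuchsor.
Nasal assimilation: no change.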